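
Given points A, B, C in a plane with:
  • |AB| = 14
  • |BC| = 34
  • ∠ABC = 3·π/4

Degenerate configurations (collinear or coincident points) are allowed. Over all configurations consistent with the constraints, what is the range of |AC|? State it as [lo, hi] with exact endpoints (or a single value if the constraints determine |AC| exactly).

|AB| ∈ {14}
|BC| ∈ {34}
|AC| ∈ {2·√(119·√(2) + 338)}

|AC| = 2·√(119·√(2) + 338)  (≈ 45.0018)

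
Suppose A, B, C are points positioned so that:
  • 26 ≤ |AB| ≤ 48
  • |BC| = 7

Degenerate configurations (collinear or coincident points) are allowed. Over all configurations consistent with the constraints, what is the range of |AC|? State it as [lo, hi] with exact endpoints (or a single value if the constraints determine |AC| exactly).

|AC| ∈ [19, 55]  (≈ [19.0000, 55.0000])

|AB| ∈ [26, 48]
|BC| ∈ {7}
|AC| ∈ [19, 55]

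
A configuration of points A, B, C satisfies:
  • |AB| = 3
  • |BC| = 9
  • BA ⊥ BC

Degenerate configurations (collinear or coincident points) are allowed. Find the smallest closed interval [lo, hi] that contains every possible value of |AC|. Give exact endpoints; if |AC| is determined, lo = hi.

|AB| ∈ {3}
|BC| ∈ {9}
|AC| ∈ {3·√(10)}

|AC| = 3·√(10)  (≈ 9.4868)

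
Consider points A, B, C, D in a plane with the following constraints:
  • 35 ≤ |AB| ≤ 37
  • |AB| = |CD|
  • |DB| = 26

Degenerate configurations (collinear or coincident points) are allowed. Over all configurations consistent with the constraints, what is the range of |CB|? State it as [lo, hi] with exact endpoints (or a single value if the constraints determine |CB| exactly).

|AB| ∈ [35, 37]
|BD| ∈ {26}
|CD| ∈ [35, 37]
|AD| ∈ [9, 63]
|BC| ∈ [9, 63]
|AC| ∈ [0, 100]

|CB| ∈ [9, 63]  (≈ [9.0000, 63.0000])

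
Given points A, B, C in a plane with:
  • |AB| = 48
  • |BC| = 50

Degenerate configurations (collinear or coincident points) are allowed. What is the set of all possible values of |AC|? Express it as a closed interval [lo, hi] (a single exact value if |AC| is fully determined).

|AB| ∈ {48}
|BC| ∈ {50}
|AC| ∈ [2, 98]

|AC| ∈ [2, 98]  (≈ [2.0000, 98.0000])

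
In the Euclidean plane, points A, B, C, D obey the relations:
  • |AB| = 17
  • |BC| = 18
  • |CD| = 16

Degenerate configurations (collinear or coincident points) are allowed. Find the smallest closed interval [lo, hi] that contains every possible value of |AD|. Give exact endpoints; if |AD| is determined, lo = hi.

|AD| ∈ [0, 51]  (≈ [0.0000, 51.0000])

|AB| ∈ {17}
|BC| ∈ {18}
|CD| ∈ {16}
|AC| ∈ [1, 35]
|BD| ∈ [2, 34]
|AD| ∈ [0, 51]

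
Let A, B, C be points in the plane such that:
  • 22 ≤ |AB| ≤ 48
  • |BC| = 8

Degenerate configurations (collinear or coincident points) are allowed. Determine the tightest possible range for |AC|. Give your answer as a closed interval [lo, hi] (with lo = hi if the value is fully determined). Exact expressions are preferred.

|AC| ∈ [14, 56]  (≈ [14.0000, 56.0000])

|AB| ∈ [22, 48]
|BC| ∈ {8}
|AC| ∈ [14, 56]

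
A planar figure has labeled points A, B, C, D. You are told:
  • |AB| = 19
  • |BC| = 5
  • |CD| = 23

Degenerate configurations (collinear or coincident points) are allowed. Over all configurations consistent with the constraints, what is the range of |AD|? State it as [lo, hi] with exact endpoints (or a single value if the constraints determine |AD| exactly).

|AB| ∈ {19}
|BC| ∈ {5}
|CD| ∈ {23}
|AC| ∈ [14, 24]
|BD| ∈ [18, 28]
|AD| ∈ [0, 47]

|AD| ∈ [0, 47]  (≈ [0.0000, 47.0000])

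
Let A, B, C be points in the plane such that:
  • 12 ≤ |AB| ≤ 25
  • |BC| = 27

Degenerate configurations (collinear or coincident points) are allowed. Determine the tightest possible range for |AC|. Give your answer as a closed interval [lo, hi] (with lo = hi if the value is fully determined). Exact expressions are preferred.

|AC| ∈ [2, 52]  (≈ [2.0000, 52.0000])

|AB| ∈ [12, 25]
|BC| ∈ {27}
|AC| ∈ [2, 52]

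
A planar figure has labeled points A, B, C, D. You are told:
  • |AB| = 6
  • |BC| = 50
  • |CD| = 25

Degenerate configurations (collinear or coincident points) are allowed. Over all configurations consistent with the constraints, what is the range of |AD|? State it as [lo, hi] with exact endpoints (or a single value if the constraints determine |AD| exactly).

|AB| ∈ {6}
|BC| ∈ {50}
|CD| ∈ {25}
|AC| ∈ [44, 56]
|BD| ∈ [25, 75]
|AD| ∈ [19, 81]

|AD| ∈ [19, 81]  (≈ [19.0000, 81.0000])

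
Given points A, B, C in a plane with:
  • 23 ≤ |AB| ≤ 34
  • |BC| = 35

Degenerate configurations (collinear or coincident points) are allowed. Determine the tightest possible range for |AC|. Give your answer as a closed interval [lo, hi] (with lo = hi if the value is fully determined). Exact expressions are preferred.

|AC| ∈ [1, 69]  (≈ [1.0000, 69.0000])

|AB| ∈ [23, 34]
|BC| ∈ {35}
|AC| ∈ [1, 69]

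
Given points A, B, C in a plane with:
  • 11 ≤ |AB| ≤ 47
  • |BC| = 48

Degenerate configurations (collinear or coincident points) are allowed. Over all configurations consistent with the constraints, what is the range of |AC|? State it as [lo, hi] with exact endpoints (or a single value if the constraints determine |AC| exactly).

|AB| ∈ [11, 47]
|BC| ∈ {48}
|AC| ∈ [1, 95]

|AC| ∈ [1, 95]  (≈ [1.0000, 95.0000])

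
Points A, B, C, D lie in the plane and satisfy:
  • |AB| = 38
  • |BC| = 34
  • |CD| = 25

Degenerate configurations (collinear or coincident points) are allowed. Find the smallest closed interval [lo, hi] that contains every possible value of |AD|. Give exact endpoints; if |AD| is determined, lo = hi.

|AB| ∈ {38}
|BC| ∈ {34}
|CD| ∈ {25}
|AC| ∈ [4, 72]
|BD| ∈ [9, 59]
|AD| ∈ [0, 97]

|AD| ∈ [0, 97]  (≈ [0.0000, 97.0000])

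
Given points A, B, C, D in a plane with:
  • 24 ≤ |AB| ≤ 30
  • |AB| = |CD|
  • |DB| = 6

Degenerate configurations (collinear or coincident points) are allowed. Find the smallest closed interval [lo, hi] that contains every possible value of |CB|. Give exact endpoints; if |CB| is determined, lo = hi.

|AB| ∈ [24, 30]
|BD| ∈ {6}
|CD| ∈ [24, 30]
|AD| ∈ [18, 36]
|BC| ∈ [18, 36]
|AC| ∈ [0, 66]

|CB| ∈ [18, 36]  (≈ [18.0000, 36.0000])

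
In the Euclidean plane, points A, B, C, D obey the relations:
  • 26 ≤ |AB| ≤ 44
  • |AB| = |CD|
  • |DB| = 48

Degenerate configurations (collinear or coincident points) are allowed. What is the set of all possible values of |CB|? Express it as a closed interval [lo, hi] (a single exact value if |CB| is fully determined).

|AB| ∈ [26, 44]
|BD| ∈ {48}
|CD| ∈ [26, 44]
|AD| ∈ [4, 92]
|BC| ∈ [4, 92]
|AC| ∈ [0, 136]

|CB| ∈ [4, 92]  (≈ [4.0000, 92.0000])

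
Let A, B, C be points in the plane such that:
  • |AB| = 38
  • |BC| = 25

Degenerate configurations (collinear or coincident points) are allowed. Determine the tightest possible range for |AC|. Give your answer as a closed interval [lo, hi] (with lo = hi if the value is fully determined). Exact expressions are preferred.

|AC| ∈ [13, 63]  (≈ [13.0000, 63.0000])

|AB| ∈ {38}
|BC| ∈ {25}
|AC| ∈ [13, 63]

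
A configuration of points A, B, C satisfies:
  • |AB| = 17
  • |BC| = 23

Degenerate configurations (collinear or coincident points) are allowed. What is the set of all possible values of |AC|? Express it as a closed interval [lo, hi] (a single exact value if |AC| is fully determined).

|AB| ∈ {17}
|BC| ∈ {23}
|AC| ∈ [6, 40]

|AC| ∈ [6, 40]  (≈ [6.0000, 40.0000])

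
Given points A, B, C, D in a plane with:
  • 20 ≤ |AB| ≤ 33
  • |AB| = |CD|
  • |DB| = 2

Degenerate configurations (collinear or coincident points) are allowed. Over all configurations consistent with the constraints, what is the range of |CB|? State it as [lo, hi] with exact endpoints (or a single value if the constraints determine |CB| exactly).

|CB| ∈ [18, 35]  (≈ [18.0000, 35.0000])

|AB| ∈ [20, 33]
|BD| ∈ {2}
|CD| ∈ [20, 33]
|AD| ∈ [18, 35]
|BC| ∈ [18, 35]
|AC| ∈ [0, 68]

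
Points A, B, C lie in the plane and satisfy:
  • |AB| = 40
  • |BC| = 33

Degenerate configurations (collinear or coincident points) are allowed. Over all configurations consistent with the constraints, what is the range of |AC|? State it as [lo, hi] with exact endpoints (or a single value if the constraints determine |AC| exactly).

|AC| ∈ [7, 73]  (≈ [7.0000, 73.0000])

|AB| ∈ {40}
|BC| ∈ {33}
|AC| ∈ [7, 73]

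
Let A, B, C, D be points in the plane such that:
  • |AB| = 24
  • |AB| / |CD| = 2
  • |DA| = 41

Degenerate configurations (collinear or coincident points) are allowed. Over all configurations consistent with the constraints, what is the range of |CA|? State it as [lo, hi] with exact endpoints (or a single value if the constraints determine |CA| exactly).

|CA| ∈ [29, 53]  (≈ [29.0000, 53.0000])

|AB| ∈ {24}
|AD| ∈ {41}
|CD| ∈ {12}
|BD| ∈ [17, 65]
|AC| ∈ [29, 53]
|BC| ∈ [5, 77]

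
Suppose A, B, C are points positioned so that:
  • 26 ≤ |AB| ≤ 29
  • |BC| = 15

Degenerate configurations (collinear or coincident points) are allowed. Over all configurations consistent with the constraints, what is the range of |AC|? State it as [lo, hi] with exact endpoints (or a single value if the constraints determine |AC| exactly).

|AB| ∈ [26, 29]
|BC| ∈ {15}
|AC| ∈ [11, 44]

|AC| ∈ [11, 44]  (≈ [11.0000, 44.0000])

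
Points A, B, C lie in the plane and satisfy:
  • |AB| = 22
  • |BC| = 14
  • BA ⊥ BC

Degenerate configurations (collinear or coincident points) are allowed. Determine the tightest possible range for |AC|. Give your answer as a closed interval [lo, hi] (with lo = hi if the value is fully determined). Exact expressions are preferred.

|AC| = 2·√(170)  (≈ 26.0768)

|AB| ∈ {22}
|BC| ∈ {14}
|AC| ∈ {2·√(170)}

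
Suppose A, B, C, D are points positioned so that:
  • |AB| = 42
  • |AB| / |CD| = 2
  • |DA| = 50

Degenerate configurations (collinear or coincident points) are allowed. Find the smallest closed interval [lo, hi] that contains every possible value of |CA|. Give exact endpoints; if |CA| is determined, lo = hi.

|CA| ∈ [29, 71]  (≈ [29.0000, 71.0000])

|AB| ∈ {42}
|AD| ∈ {50}
|CD| ∈ {21}
|BD| ∈ [8, 92]
|AC| ∈ [29, 71]
|BC| ∈ [0, 113]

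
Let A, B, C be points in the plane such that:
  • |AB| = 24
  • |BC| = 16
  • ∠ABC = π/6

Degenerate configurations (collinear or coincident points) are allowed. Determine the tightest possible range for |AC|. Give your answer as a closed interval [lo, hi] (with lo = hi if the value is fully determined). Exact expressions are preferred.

|AC| = 8·√(13 - 6·√(3))  (≈ 12.9187)

|AB| ∈ {24}
|BC| ∈ {16}
|AC| ∈ {8·√(13 - 6·√(3))}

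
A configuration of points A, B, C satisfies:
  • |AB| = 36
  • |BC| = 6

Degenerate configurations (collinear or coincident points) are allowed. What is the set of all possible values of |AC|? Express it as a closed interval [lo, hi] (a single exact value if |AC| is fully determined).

|AC| ∈ [30, 42]  (≈ [30.0000, 42.0000])

|AB| ∈ {36}
|BC| ∈ {6}
|AC| ∈ [30, 42]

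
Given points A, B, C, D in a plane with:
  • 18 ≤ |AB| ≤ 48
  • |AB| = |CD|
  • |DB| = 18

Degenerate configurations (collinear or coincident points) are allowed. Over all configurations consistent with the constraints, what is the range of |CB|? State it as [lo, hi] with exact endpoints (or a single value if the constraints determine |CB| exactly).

|CB| ∈ [0, 66]  (≈ [0.0000, 66.0000])

|AB| ∈ [18, 48]
|BD| ∈ {18}
|CD| ∈ [18, 48]
|AD| ∈ [0, 66]
|BC| ∈ [0, 66]
|AC| ∈ [0, 114]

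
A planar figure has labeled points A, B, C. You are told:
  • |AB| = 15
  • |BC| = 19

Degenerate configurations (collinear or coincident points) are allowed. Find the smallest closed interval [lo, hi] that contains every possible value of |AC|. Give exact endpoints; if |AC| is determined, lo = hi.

|AB| ∈ {15}
|BC| ∈ {19}
|AC| ∈ [4, 34]

|AC| ∈ [4, 34]  (≈ [4.0000, 34.0000])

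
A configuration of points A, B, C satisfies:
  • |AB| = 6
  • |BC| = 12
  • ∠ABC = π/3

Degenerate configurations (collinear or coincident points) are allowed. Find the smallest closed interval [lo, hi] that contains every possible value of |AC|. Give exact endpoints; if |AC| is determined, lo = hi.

|AC| = 6·√(3)  (≈ 10.3923)

|AB| ∈ {6}
|BC| ∈ {12}
|AC| ∈ {6·√(3)}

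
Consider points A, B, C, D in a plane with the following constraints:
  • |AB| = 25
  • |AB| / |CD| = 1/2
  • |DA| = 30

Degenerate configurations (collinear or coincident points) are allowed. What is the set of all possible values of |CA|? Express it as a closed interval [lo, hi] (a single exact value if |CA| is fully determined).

|AB| ∈ {25}
|AD| ∈ {30}
|CD| ∈ {50}
|BD| ∈ [5, 55]
|AC| ∈ [20, 80]
|BC| ∈ [0, 105]

|CA| ∈ [20, 80]  (≈ [20.0000, 80.0000])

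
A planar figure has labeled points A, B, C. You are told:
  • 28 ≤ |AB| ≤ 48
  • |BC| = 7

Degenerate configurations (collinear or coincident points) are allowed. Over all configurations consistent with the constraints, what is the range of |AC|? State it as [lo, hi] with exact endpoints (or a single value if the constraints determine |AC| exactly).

|AC| ∈ [21, 55]  (≈ [21.0000, 55.0000])

|AB| ∈ [28, 48]
|BC| ∈ {7}
|AC| ∈ [21, 55]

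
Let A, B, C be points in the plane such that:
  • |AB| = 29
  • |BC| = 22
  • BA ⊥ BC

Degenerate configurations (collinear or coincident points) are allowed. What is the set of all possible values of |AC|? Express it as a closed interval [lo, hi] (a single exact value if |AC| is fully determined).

|AB| ∈ {29}
|BC| ∈ {22}
|AC| ∈ {5·√(53)}

|AC| = 5·√(53)  (≈ 36.4005)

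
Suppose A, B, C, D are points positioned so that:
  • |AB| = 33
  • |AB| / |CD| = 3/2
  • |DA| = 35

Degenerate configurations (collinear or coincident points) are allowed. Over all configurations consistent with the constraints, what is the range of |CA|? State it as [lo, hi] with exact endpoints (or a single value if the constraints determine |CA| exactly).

|AB| ∈ {33}
|AD| ∈ {35}
|CD| ∈ {22}
|BD| ∈ [2, 68]
|AC| ∈ [13, 57]
|BC| ∈ [0, 90]

|CA| ∈ [13, 57]  (≈ [13.0000, 57.0000])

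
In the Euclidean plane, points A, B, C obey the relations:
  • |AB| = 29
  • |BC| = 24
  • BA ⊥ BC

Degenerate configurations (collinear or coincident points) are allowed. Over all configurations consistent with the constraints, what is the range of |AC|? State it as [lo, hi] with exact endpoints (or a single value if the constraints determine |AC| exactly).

|AB| ∈ {29}
|BC| ∈ {24}
|AC| ∈ {√(1417)}

|AC| = √(1417)  (≈ 37.6431)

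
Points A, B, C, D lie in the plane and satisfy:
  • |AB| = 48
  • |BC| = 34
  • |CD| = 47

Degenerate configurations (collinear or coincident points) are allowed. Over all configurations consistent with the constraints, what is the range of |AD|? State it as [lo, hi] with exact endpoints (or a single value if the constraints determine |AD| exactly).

|AD| ∈ [0, 129]  (≈ [0.0000, 129.0000])

|AB| ∈ {48}
|BC| ∈ {34}
|CD| ∈ {47}
|AC| ∈ [14, 82]
|BD| ∈ [13, 81]
|AD| ∈ [0, 129]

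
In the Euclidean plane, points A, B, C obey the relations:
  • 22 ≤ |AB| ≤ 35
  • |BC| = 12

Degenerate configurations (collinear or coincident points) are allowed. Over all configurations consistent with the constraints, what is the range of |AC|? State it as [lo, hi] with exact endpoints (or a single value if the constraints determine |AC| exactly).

|AC| ∈ [10, 47]  (≈ [10.0000, 47.0000])

|AB| ∈ [22, 35]
|BC| ∈ {12}
|AC| ∈ [10, 47]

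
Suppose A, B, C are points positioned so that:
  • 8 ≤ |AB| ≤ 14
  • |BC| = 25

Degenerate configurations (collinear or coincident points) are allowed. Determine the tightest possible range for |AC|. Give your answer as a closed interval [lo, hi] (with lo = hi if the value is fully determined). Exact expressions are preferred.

|AB| ∈ [8, 14]
|BC| ∈ {25}
|AC| ∈ [11, 39]

|AC| ∈ [11, 39]  (≈ [11.0000, 39.0000])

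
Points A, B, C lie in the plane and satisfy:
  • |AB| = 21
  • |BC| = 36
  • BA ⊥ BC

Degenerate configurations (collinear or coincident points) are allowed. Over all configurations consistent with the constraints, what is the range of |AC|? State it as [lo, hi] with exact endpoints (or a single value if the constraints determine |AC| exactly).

|AB| ∈ {21}
|BC| ∈ {36}
|AC| ∈ {3·√(193)}

|AC| = 3·√(193)  (≈ 41.6773)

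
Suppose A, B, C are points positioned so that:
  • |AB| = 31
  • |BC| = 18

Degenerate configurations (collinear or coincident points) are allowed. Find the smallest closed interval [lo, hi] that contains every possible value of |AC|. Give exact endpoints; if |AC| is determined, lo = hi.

|AC| ∈ [13, 49]  (≈ [13.0000, 49.0000])

|AB| ∈ {31}
|BC| ∈ {18}
|AC| ∈ [13, 49]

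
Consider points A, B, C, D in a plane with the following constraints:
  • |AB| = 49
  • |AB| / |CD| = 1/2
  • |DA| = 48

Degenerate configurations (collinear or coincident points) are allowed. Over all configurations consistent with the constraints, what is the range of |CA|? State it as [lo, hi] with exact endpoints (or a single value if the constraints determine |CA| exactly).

|AB| ∈ {49}
|AD| ∈ {48}
|CD| ∈ {98}
|BD| ∈ [1, 97]
|AC| ∈ [50, 146]
|BC| ∈ [1, 195]

|CA| ∈ [50, 146]  (≈ [50.0000, 146.0000])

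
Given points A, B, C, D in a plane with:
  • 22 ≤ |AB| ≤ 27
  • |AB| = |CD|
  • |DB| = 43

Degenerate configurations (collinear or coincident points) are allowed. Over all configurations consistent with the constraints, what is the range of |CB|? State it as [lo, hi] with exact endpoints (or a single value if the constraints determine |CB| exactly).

|CB| ∈ [16, 70]  (≈ [16.0000, 70.0000])

|AB| ∈ [22, 27]
|BD| ∈ {43}
|CD| ∈ [22, 27]
|AD| ∈ [16, 70]
|BC| ∈ [16, 70]
|AC| ∈ [0, 97]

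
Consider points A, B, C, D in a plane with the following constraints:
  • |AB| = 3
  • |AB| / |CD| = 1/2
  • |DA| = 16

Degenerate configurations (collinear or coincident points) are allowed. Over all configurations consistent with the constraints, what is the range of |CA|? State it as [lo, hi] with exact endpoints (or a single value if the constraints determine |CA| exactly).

|AB| ∈ {3}
|AD| ∈ {16}
|CD| ∈ {6}
|BD| ∈ [13, 19]
|AC| ∈ [10, 22]
|BC| ∈ [7, 25]

|CA| ∈ [10, 22]  (≈ [10.0000, 22.0000])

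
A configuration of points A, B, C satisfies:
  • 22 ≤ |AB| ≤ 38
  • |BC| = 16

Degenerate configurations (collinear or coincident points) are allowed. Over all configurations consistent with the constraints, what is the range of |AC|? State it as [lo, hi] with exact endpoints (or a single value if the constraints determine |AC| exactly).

|AB| ∈ [22, 38]
|BC| ∈ {16}
|AC| ∈ [6, 54]

|AC| ∈ [6, 54]  (≈ [6.0000, 54.0000])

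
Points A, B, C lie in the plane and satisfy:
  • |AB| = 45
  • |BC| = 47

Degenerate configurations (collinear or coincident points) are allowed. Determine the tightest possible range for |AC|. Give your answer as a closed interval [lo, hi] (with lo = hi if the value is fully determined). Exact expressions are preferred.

|AB| ∈ {45}
|BC| ∈ {47}
|AC| ∈ [2, 92]

|AC| ∈ [2, 92]  (≈ [2.0000, 92.0000])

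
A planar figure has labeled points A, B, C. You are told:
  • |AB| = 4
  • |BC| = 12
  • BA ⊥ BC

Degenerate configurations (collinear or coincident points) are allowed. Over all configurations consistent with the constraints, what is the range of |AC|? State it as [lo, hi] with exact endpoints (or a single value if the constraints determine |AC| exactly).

|AB| ∈ {4}
|BC| ∈ {12}
|AC| ∈ {4·√(10)}

|AC| = 4·√(10)  (≈ 12.6491)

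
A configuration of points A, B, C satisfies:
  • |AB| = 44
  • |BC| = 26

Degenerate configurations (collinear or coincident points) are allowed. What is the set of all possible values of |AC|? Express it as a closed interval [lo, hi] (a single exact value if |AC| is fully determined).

|AB| ∈ {44}
|BC| ∈ {26}
|AC| ∈ [18, 70]

|AC| ∈ [18, 70]  (≈ [18.0000, 70.0000])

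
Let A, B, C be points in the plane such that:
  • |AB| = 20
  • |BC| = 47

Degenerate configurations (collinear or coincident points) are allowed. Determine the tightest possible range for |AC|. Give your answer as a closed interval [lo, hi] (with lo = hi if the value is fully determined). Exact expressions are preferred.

|AB| ∈ {20}
|BC| ∈ {47}
|AC| ∈ [27, 67]

|AC| ∈ [27, 67]  (≈ [27.0000, 67.0000])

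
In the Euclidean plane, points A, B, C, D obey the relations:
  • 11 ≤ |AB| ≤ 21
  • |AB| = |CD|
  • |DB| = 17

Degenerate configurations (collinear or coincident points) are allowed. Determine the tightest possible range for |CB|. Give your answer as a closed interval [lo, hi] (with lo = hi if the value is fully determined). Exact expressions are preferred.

|CB| ∈ [0, 38]  (≈ [0.0000, 38.0000])

|AB| ∈ [11, 21]
|BD| ∈ {17}
|CD| ∈ [11, 21]
|AD| ∈ [0, 38]
|BC| ∈ [0, 38]
|AC| ∈ [0, 59]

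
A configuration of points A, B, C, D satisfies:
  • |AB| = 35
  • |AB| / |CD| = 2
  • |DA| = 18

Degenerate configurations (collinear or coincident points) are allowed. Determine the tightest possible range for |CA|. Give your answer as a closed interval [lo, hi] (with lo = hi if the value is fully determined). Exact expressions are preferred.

|AB| ∈ {35}
|AD| ∈ {18}
|CD| ∈ {35/2}
|BD| ∈ [17, 53]
|AC| ∈ [1/2, 71/2]
|BC| ∈ [0, 141/2]

|CA| ∈ [1/2, 71/2]  (≈ [0.5000, 35.5000])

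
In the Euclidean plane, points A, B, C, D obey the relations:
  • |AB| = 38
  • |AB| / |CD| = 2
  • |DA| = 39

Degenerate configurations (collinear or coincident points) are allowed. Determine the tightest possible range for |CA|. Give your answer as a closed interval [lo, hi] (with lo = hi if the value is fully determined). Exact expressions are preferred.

|CA| ∈ [20, 58]  (≈ [20.0000, 58.0000])

|AB| ∈ {38}
|AD| ∈ {39}
|CD| ∈ {19}
|BD| ∈ [1, 77]
|AC| ∈ [20, 58]
|BC| ∈ [0, 96]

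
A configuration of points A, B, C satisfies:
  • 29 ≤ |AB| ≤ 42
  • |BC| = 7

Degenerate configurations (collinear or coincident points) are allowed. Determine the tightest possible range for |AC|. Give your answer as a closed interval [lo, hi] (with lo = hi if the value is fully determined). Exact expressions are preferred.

|AB| ∈ [29, 42]
|BC| ∈ {7}
|AC| ∈ [22, 49]

|AC| ∈ [22, 49]  (≈ [22.0000, 49.0000])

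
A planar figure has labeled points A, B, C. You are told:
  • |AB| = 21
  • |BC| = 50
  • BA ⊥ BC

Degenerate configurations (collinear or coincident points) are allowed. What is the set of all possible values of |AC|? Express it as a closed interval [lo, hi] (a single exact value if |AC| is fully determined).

|AC| = √(2941)  (≈ 54.2310)

|AB| ∈ {21}
|BC| ∈ {50}
|AC| ∈ {√(2941)}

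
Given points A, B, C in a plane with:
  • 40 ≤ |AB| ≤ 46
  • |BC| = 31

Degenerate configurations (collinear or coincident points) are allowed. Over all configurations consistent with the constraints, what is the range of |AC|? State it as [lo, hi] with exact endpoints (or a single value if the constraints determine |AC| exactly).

|AB| ∈ [40, 46]
|BC| ∈ {31}
|AC| ∈ [9, 77]

|AC| ∈ [9, 77]  (≈ [9.0000, 77.0000])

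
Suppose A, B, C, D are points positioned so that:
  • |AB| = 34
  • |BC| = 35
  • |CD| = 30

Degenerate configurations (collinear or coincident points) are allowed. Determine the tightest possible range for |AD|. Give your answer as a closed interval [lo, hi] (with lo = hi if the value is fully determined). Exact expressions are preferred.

|AB| ∈ {34}
|BC| ∈ {35}
|CD| ∈ {30}
|AC| ∈ [1, 69]
|BD| ∈ [5, 65]
|AD| ∈ [0, 99]

|AD| ∈ [0, 99]  (≈ [0.0000, 99.0000])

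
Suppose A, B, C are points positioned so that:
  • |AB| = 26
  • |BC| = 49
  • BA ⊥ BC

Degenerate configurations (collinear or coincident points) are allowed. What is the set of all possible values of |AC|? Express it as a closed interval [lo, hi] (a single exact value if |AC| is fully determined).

|AC| = √(3077)  (≈ 55.4707)

|AB| ∈ {26}
|BC| ∈ {49}
|AC| ∈ {√(3077)}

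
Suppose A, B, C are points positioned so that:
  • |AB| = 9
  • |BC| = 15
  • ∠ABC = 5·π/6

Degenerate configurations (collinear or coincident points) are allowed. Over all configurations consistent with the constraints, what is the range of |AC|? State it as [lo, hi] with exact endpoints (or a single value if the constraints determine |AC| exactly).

|AC| = 3·√(15·√(3) + 34)  (≈ 23.2342)

|AB| ∈ {9}
|BC| ∈ {15}
|AC| ∈ {3·√(15·√(3) + 34)}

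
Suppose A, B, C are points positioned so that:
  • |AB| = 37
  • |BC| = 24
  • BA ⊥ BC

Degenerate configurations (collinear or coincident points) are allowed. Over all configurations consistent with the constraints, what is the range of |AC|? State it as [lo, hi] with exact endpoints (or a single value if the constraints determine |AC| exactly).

|AC| = √(1945)  (≈ 44.1022)

|AB| ∈ {37}
|BC| ∈ {24}
|AC| ∈ {√(1945)}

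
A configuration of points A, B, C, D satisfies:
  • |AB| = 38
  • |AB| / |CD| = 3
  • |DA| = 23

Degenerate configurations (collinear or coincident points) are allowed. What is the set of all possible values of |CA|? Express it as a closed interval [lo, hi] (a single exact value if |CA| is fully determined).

|AB| ∈ {38}
|AD| ∈ {23}
|CD| ∈ {38/3}
|BD| ∈ [15, 61]
|AC| ∈ [31/3, 107/3]
|BC| ∈ [7/3, 221/3]

|CA| ∈ [31/3, 107/3]  (≈ [10.3333, 35.6667])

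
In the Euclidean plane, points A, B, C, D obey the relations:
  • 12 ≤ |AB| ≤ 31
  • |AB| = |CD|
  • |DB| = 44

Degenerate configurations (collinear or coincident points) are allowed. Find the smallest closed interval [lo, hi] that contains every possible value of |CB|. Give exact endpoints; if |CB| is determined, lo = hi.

|CB| ∈ [13, 75]  (≈ [13.0000, 75.0000])

|AB| ∈ [12, 31]
|BD| ∈ {44}
|CD| ∈ [12, 31]
|AD| ∈ [13, 75]
|BC| ∈ [13, 75]
|AC| ∈ [0, 106]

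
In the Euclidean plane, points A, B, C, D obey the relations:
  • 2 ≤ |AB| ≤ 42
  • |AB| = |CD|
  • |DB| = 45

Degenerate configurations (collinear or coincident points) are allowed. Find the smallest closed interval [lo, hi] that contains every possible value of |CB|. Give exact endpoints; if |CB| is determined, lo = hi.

|AB| ∈ [2, 42]
|BD| ∈ {45}
|CD| ∈ [2, 42]
|AD| ∈ [3, 87]
|BC| ∈ [3, 87]
|AC| ∈ [0, 129]

|CB| ∈ [3, 87]  (≈ [3.0000, 87.0000])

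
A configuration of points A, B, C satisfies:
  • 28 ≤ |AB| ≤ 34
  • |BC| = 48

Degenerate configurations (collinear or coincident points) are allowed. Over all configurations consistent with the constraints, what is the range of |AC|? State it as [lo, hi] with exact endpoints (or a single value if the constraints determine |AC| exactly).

|AC| ∈ [14, 82]  (≈ [14.0000, 82.0000])

|AB| ∈ [28, 34]
|BC| ∈ {48}
|AC| ∈ [14, 82]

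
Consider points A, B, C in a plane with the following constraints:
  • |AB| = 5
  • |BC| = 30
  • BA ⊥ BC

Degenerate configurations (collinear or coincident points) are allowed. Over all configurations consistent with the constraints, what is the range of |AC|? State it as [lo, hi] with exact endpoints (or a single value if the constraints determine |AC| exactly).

|AC| = 5·√(37)  (≈ 30.4138)

|AB| ∈ {5}
|BC| ∈ {30}
|AC| ∈ {5·√(37)}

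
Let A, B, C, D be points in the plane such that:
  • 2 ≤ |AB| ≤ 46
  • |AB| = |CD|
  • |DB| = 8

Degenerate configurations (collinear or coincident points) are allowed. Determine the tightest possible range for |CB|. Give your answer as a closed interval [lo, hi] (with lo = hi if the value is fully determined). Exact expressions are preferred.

|CB| ∈ [0, 54]  (≈ [0.0000, 54.0000])

|AB| ∈ [2, 46]
|BD| ∈ {8}
|CD| ∈ [2, 46]
|AD| ∈ [0, 54]
|BC| ∈ [0, 54]
|AC| ∈ [0, 100]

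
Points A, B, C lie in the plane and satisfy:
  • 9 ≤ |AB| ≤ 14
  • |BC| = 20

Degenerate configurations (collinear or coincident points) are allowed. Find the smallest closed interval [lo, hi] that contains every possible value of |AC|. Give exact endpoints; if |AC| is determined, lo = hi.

|AC| ∈ [6, 34]  (≈ [6.0000, 34.0000])

|AB| ∈ [9, 14]
|BC| ∈ {20}
|AC| ∈ [6, 34]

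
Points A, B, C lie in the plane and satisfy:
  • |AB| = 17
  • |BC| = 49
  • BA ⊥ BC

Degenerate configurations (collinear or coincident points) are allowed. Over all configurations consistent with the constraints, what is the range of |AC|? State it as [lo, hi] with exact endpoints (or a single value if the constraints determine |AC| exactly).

|AC| = √(2690)  (≈ 51.8652)

|AB| ∈ {17}
|BC| ∈ {49}
|AC| ∈ {√(2690)}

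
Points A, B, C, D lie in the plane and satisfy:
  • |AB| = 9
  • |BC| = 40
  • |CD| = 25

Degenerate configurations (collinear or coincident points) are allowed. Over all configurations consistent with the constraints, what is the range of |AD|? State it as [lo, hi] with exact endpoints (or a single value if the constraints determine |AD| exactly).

|AB| ∈ {9}
|BC| ∈ {40}
|CD| ∈ {25}
|AC| ∈ [31, 49]
|BD| ∈ [15, 65]
|AD| ∈ [6, 74]

|AD| ∈ [6, 74]  (≈ [6.0000, 74.0000])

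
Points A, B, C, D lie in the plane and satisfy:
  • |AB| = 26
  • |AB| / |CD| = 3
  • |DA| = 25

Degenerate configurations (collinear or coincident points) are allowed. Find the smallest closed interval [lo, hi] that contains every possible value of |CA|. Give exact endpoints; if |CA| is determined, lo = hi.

|CA| ∈ [49/3, 101/3]  (≈ [16.3333, 33.6667])

|AB| ∈ {26}
|AD| ∈ {25}
|CD| ∈ {26/3}
|BD| ∈ [1, 51]
|AC| ∈ [49/3, 101/3]
|BC| ∈ [0, 179/3]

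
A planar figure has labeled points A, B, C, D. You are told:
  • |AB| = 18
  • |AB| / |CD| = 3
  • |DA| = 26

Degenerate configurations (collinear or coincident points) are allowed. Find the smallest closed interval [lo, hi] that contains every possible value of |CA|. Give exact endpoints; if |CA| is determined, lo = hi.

|CA| ∈ [20, 32]  (≈ [20.0000, 32.0000])

|AB| ∈ {18}
|AD| ∈ {26}
|CD| ∈ {6}
|BD| ∈ [8, 44]
|AC| ∈ [20, 32]
|BC| ∈ [2, 50]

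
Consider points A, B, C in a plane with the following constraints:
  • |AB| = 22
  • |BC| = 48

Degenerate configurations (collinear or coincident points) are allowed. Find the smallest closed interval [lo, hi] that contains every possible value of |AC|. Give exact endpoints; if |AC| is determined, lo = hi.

|AB| ∈ {22}
|BC| ∈ {48}
|AC| ∈ [26, 70]

|AC| ∈ [26, 70]  (≈ [26.0000, 70.0000])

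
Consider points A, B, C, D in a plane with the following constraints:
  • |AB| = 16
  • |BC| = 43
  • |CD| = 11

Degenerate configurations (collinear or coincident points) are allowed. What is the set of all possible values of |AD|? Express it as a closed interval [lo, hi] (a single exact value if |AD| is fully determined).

|AB| ∈ {16}
|BC| ∈ {43}
|CD| ∈ {11}
|AC| ∈ [27, 59]
|BD| ∈ [32, 54]
|AD| ∈ [16, 70]

|AD| ∈ [16, 70]  (≈ [16.0000, 70.0000])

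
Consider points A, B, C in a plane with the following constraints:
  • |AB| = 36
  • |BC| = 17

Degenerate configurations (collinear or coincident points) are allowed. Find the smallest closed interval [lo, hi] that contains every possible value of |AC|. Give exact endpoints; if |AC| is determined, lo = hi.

|AC| ∈ [19, 53]  (≈ [19.0000, 53.0000])

|AB| ∈ {36}
|BC| ∈ {17}
|AC| ∈ [19, 53]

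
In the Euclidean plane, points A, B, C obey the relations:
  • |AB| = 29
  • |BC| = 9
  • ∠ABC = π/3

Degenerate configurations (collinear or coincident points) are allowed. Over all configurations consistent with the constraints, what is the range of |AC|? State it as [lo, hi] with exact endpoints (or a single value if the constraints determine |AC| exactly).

|AC| = √(661)  (≈ 25.7099)

|AB| ∈ {29}
|BC| ∈ {9}
|AC| ∈ {√(661)}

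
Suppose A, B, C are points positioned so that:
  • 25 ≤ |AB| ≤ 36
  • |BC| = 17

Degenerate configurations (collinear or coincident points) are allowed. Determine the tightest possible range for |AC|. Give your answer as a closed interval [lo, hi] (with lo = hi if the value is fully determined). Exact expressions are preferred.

|AC| ∈ [8, 53]  (≈ [8.0000, 53.0000])

|AB| ∈ [25, 36]
|BC| ∈ {17}
|AC| ∈ [8, 53]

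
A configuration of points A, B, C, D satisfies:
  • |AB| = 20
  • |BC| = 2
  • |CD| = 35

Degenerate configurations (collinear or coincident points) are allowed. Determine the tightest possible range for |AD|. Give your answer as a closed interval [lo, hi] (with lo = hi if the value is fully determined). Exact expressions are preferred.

|AB| ∈ {20}
|BC| ∈ {2}
|CD| ∈ {35}
|AC| ∈ [18, 22]
|BD| ∈ [33, 37]
|AD| ∈ [13, 57]

|AD| ∈ [13, 57]  (≈ [13.0000, 57.0000])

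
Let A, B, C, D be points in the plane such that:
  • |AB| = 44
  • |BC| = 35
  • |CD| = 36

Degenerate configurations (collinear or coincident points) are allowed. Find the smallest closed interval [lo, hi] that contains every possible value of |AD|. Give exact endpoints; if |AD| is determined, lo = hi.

|AD| ∈ [0, 115]  (≈ [0.0000, 115.0000])

|AB| ∈ {44}
|BC| ∈ {35}
|CD| ∈ {36}
|AC| ∈ [9, 79]
|BD| ∈ [1, 71]
|AD| ∈ [0, 115]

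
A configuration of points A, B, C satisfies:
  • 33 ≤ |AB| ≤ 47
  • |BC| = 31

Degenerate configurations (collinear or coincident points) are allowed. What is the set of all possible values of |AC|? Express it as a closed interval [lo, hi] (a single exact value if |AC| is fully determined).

|AB| ∈ [33, 47]
|BC| ∈ {31}
|AC| ∈ [2, 78]

|AC| ∈ [2, 78]  (≈ [2.0000, 78.0000])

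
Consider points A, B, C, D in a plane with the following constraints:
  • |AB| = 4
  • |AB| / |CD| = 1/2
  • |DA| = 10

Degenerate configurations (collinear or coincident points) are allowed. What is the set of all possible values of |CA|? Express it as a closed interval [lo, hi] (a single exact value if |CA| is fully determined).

|AB| ∈ {4}
|AD| ∈ {10}
|CD| ∈ {8}
|BD| ∈ [6, 14]
|AC| ∈ [2, 18]
|BC| ∈ [0, 22]

|CA| ∈ [2, 18]  (≈ [2.0000, 18.0000])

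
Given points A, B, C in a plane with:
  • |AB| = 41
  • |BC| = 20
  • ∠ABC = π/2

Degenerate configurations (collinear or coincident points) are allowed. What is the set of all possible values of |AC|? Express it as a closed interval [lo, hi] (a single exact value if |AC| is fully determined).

|AB| ∈ {41}
|BC| ∈ {20}
|AC| ∈ {√(2081)}

|AC| = √(2081)  (≈ 45.6180)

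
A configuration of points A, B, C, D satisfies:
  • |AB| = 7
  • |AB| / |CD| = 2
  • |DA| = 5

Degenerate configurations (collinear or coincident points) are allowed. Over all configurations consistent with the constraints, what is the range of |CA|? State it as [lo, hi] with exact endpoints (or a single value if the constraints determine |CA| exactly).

|CA| ∈ [3/2, 17/2]  (≈ [1.5000, 8.5000])

|AB| ∈ {7}
|AD| ∈ {5}
|CD| ∈ {7/2}
|BD| ∈ [2, 12]
|AC| ∈ [3/2, 17/2]
|BC| ∈ [0, 31/2]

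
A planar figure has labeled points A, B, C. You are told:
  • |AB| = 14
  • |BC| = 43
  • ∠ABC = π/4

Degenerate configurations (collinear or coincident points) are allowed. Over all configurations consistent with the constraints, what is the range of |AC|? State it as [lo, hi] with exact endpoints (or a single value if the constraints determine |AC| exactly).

|AC| = √(2045 - 602·√(2))  (≈ 34.5491)

|AB| ∈ {14}
|BC| ∈ {43}
|AC| ∈ {√(2045 - 602·√(2))}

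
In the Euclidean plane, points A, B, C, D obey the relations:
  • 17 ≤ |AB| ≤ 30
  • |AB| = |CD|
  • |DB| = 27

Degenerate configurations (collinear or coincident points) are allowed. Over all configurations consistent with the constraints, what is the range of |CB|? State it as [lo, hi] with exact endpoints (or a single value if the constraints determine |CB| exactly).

|AB| ∈ [17, 30]
|BD| ∈ {27}
|CD| ∈ [17, 30]
|AD| ∈ [0, 57]
|BC| ∈ [0, 57]
|AC| ∈ [0, 87]

|CB| ∈ [0, 57]  (≈ [0.0000, 57.0000])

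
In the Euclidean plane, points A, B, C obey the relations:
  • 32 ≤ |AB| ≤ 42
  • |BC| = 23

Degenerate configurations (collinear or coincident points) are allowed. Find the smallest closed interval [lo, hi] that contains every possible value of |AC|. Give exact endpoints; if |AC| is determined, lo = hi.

|AC| ∈ [9, 65]  (≈ [9.0000, 65.0000])

|AB| ∈ [32, 42]
|BC| ∈ {23}
|AC| ∈ [9, 65]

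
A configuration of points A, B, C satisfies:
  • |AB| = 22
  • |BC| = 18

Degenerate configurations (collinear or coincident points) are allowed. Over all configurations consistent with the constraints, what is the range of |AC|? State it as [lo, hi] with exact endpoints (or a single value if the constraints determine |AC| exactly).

|AB| ∈ {22}
|BC| ∈ {18}
|AC| ∈ [4, 40]

|AC| ∈ [4, 40]  (≈ [4.0000, 40.0000])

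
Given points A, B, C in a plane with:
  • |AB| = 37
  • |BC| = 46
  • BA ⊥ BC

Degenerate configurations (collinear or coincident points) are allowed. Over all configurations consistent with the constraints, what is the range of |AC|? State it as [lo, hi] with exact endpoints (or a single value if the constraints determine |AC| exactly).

|AB| ∈ {37}
|BC| ∈ {46}
|AC| ∈ {√(3485)}

|AC| = √(3485)  (≈ 59.0339)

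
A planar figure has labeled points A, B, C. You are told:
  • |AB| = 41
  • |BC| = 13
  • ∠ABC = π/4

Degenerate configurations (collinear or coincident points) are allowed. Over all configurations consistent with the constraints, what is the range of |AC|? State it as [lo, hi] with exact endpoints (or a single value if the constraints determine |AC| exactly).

|AC| = √(1850 - 533·√(2))  (≈ 33.1093)

|AB| ∈ {41}
|BC| ∈ {13}
|AC| ∈ {√(1850 - 533·√(2))}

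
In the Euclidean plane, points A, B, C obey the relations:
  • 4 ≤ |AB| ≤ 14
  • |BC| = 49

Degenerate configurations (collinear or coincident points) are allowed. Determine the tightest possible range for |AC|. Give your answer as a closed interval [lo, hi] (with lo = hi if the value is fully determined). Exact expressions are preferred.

|AC| ∈ [35, 63]  (≈ [35.0000, 63.0000])

|AB| ∈ [4, 14]
|BC| ∈ {49}
|AC| ∈ [35, 63]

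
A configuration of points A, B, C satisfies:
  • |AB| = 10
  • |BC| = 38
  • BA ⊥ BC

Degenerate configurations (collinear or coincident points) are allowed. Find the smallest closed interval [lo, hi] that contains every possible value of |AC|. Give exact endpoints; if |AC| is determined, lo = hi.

|AC| = 2·√(386)  (≈ 39.2938)

|AB| ∈ {10}
|BC| ∈ {38}
|AC| ∈ {2·√(386)}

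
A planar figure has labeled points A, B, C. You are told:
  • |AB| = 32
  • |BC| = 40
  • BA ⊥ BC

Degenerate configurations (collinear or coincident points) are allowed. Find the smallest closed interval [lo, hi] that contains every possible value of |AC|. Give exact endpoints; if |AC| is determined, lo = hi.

|AC| = 8·√(41)  (≈ 51.2250)

|AB| ∈ {32}
|BC| ∈ {40}
|AC| ∈ {8·√(41)}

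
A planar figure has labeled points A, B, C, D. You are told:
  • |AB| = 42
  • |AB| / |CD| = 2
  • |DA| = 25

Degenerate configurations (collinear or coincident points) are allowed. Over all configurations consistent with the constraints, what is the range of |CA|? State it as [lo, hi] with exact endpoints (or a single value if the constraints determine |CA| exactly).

|CA| ∈ [4, 46]  (≈ [4.0000, 46.0000])

|AB| ∈ {42}
|AD| ∈ {25}
|CD| ∈ {21}
|BD| ∈ [17, 67]
|AC| ∈ [4, 46]
|BC| ∈ [0, 88]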